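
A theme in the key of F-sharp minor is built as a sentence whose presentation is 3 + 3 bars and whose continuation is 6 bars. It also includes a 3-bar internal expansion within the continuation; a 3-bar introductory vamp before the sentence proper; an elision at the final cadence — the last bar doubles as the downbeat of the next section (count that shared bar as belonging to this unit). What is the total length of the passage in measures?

Basic sentence: 3 + 3 + 6 = 12 bars.
12 (basic form) + 3 (internal expansion) + 3 (introduction) = 18.
The elision shares a bar with the next section but does not change this unit's count.

18 measures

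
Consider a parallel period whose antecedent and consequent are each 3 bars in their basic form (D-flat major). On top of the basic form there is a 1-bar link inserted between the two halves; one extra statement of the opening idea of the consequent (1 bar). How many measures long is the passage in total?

8 measures

Basic parallel period: 3 + 3 = 6 bars.
6 (basic form) + 1 (link) + 1 (extra statement) = 8.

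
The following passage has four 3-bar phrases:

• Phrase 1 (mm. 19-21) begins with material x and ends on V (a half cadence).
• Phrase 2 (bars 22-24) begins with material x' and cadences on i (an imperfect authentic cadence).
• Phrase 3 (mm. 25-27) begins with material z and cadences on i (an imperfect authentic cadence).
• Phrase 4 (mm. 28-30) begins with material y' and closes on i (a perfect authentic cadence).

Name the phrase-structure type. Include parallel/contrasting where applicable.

contrasting double period

Four phrases in two halves: the first half (mm. 19–24) ends with an imperfect authentic cadence, the second (mm. 25-30) with a perfect authentic cadence — a large antecedent–consequent pair, i.e. a double period.
Phrase 3 begins with different material from phrase 1, making it contrasting.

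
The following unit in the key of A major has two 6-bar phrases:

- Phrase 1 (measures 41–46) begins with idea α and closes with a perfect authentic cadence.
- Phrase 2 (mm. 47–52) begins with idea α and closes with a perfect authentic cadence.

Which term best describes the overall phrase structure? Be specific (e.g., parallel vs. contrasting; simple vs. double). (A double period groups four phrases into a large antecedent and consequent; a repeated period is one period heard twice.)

repeated phrase

Both phrases have the same opening (α) and the same cadence (perfect authentic cadence): the second is a restatement, not a consequent, so this is a repeated phrase rather than a period.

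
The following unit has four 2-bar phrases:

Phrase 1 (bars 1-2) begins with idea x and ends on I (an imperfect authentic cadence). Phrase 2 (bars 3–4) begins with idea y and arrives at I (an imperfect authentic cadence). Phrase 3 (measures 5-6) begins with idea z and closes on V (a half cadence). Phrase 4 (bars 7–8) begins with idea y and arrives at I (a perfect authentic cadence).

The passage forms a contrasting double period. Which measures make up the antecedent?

In a double period the first pair of phrases (ending imperfect authentic cadence) is the large antecedent and the second pair (ending perfect authentic cadence) is the large consequent; the antecedent is measures 1–4.

measures 1–4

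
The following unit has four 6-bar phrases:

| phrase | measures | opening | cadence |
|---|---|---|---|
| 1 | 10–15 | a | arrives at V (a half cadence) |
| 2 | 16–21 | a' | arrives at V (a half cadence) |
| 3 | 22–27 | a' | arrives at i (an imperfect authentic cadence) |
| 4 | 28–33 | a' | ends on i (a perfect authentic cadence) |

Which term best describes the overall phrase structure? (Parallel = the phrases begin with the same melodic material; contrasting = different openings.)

Four phrases in two halves: the first half (bars 10–21) ends with a half cadence, the second (mm. 22-33) with a perfect authentic cadence — a large antecedent–consequent pair, i.e. a double period.
Phrase 3 begins with the same material as phrase 1, making it parallel.

parallel double period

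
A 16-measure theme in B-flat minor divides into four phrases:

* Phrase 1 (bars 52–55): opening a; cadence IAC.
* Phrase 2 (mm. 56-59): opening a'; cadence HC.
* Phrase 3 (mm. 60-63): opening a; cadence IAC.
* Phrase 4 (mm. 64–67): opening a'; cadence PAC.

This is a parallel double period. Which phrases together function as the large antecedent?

phrases 1 and 2

In a double period the first pair of phrases (ending half cadence) is the large antecedent and the second pair (ending perfect authentic cadence) is the large consequent; the antecedent is phrases 1 and 2.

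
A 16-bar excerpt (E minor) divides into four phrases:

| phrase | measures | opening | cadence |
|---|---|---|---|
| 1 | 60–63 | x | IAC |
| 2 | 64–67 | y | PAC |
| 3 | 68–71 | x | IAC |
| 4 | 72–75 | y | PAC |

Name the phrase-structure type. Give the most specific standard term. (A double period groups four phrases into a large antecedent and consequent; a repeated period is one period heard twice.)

repeated period

The cadence pattern IAC–PAC–IAC–PAC is weak–strong twice, and phrases 3–4 restate phrases 1–2: a period heard twice, not a double period (which would end weakly at phrase 2).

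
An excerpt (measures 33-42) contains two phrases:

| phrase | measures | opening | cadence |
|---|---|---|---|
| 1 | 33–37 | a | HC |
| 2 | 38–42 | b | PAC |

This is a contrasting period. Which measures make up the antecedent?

The phrase ending with the weaker cadence (half cadence) is the antecedent; the one ending more conclusively (perfect authentic cadence) is the consequent. The antecedent is measures 33–37.

measures 33–37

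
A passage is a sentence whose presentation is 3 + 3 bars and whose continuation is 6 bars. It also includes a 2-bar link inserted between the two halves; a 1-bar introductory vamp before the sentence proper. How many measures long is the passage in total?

15 measures

Basic sentence: 3 + 3 + 6 = 12 bars.
12 (basic form) + 2 (link) + 1 (introduction) = 15.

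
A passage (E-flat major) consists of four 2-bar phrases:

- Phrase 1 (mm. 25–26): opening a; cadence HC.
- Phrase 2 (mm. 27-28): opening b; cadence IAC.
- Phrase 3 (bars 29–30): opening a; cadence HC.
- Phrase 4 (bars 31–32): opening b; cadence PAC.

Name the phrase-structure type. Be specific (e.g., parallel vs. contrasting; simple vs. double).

Four phrases in two halves: the first half (mm. 25–28) ends with an imperfect authentic cadence, the second (mm. 29-32) with a perfect authentic cadence — a large antecedent–consequent pair, i.e. a double period.
Phrase 3 begins with the same material as phrase 1, making it parallel.

parallel double period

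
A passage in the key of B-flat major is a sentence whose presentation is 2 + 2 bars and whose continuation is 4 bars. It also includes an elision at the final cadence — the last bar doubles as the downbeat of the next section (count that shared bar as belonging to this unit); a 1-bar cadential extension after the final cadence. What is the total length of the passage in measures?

Basic sentence: 2 + 2 + 4 = 8 bars.
8 (basic form) + 1 (cadential extension) = 9.
The elision shares a bar with the next section but does not change this unit's count.

9 measures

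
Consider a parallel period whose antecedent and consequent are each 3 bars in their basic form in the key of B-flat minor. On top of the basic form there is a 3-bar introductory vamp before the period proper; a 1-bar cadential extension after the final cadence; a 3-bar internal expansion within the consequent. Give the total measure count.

13 measures

Basic parallel period: 3 + 3 = 6 bars.
6 (basic form) + 3 (introduction) + 1 (cadential extension) + 3 (internal expansion) = 13.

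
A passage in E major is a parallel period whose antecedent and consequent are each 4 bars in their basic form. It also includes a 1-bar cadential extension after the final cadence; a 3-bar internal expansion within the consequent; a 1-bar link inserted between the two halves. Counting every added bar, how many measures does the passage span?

Basic parallel period: 4 + 4 = 8 bars.
8 (basic form) + 1 (cadential extension) + 3 (internal expansion) + 1 (link) = 13.

13 measures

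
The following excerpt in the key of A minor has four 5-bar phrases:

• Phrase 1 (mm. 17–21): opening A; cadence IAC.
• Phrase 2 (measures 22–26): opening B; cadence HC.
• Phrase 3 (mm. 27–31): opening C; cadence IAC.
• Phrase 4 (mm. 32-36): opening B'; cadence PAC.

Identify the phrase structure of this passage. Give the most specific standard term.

contrasting double period

Four phrases in two halves: the first half (bars 17-26) ends with a half cadence, the second (bars 27-36) with a perfect authentic cadence — a large antecedent–consequent pair, i.e. a double period.
Phrase 3 begins with different material from phrase 1, making it contrasting.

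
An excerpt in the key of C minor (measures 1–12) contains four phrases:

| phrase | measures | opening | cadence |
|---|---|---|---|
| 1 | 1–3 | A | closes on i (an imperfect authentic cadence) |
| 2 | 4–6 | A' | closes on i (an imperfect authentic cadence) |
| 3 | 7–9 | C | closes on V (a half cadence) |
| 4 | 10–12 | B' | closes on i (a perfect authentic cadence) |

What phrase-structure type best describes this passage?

contrasting double period

Four phrases in two halves: the first half (measures 1–6) ends with an imperfect authentic cadence, the second (bars 7–12) with a perfect authentic cadence — a large antecedent–consequent pair, i.e. a double period.
Phrase 3 begins with different material from phrase 1, making it contrasting.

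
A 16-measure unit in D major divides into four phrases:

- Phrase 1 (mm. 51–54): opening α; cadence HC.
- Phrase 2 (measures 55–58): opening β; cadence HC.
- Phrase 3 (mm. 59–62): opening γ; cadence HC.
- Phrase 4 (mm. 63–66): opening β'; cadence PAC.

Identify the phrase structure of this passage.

Four phrases in two halves: the first half (mm. 51-58) ends with a half cadence, the second (mm. 59-66) with a perfect authentic cadence — a large antecedent–consequent pair, i.e. a double period.
Phrase 3 begins with different material from phrase 1, making it contrasting.

contrasting double period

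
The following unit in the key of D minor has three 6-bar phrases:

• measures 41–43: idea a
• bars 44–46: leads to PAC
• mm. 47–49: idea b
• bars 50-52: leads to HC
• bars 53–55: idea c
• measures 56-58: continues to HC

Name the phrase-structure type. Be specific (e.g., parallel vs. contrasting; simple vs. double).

phrase group

The final phrase closes with a half cadence, which is not stronger than the preceding half cadence; the 3 phrases lack an overall antecedent–consequent design and so form a phrase group.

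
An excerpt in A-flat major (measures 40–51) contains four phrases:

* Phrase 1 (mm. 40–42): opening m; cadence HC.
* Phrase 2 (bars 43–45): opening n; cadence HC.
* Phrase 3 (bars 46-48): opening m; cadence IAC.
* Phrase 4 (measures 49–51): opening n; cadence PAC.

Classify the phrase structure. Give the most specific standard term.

Four phrases in two halves: the first half (mm. 40–45) ends with a half cadence, the second (bars 46–51) with a perfect authentic cadence — a large antecedent–consequent pair, i.e. a double period.
Phrase 3 begins with the same material as phrase 1, making it parallel.

parallel double period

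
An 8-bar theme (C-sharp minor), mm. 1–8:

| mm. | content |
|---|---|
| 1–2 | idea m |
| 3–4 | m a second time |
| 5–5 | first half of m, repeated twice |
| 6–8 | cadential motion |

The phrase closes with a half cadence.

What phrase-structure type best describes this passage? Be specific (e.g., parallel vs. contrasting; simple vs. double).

sentence

Basic idea (measures 1–2) + its repetition (mm. 3–4) form the presentation; fragmentation and cadence (mm. 5–8) form the continuation — the 8-bar whole is a sentence.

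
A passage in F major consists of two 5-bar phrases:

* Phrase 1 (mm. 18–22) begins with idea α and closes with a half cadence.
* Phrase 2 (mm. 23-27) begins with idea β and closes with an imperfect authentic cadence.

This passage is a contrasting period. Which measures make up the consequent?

The antecedent is the phrase ending with the weaker cadence (half cadence, phrase 1) and the consequent the one ending more conclusively (imperfect authentic cadence, phrase 2); the consequent is measures 23–27.

measures 23–27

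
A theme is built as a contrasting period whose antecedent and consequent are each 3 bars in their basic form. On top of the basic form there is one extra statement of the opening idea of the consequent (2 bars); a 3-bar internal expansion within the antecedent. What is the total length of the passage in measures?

11 measures

Basic contrasting period: 3 + 3 = 6 bars.
6 (basic form) + 2 (extra statement) + 3 (internal expansion) = 11.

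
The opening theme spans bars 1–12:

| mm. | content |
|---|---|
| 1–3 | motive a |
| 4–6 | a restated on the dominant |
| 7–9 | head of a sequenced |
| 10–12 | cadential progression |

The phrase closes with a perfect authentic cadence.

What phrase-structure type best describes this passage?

sentence

Basic idea (mm. 1–3) + its repetition (mm. 4–6) form the presentation; fragmentation and cadence (mm. 7–12) form the continuation — the 12-bar whole is a sentence.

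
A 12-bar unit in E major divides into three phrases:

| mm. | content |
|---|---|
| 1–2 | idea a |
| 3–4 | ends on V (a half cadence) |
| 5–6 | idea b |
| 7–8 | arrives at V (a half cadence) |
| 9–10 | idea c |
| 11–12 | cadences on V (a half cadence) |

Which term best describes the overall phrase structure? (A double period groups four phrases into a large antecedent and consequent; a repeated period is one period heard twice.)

phrase group

The final phrase closes with a half cadence, which is not stronger than the preceding half cadence; the 3 phrases lack an overall antecedent–consequent design and so form a phrase group.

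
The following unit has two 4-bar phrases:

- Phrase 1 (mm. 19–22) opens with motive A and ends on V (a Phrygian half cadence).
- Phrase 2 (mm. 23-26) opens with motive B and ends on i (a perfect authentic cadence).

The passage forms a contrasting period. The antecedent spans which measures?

measures 19–22

The antecedent is the phrase ending with the weaker cadence (Phrygian half cadence, phrase 1) and the consequent the one ending more conclusively (perfect authentic cadence, phrase 2); the antecedent is bars 19–22.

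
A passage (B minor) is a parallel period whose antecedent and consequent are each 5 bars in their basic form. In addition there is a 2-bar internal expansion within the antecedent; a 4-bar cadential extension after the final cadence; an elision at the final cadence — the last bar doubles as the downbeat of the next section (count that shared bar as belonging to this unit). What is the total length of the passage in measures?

Basic parallel period: 5 + 5 = 10 bars.
10 (basic form) + 2 (internal expansion) + 4 (cadential extension) = 16.
The elision shares a bar with the next section but does not change this unit's count.

16 measures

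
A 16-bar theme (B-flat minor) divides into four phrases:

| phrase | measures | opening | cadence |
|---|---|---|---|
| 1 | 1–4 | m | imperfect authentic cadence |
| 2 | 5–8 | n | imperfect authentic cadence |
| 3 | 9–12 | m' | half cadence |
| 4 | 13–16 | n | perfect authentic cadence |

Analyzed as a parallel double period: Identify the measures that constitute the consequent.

measures 9–16

In a double period the four phrases pair into a large antecedent (phrases 1–2, ending imperfect authentic cadence) and a large consequent (phrases 3–4, ending perfect authentic cadence). The consequent spans measures 9–16.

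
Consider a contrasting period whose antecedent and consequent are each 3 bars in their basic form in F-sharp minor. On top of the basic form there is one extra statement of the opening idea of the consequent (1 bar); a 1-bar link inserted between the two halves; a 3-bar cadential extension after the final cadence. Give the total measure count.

Basic contrasting period: 3 + 3 = 6 bars.
6 (basic form) + 1 (extra statement) + 1 (link) + 3 (cadential extension) = 11.

11 measures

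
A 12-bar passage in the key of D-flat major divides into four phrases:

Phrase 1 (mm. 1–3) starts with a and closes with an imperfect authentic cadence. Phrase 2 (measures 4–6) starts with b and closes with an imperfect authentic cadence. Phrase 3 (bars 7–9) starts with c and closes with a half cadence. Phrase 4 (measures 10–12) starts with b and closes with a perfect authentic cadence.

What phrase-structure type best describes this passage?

Four phrases in two halves: the first half (mm. 1–6) ends with an imperfect authentic cadence, the second (mm. 7–12) with a perfect authentic cadence — a large antecedent–consequent pair, i.e. a double period.
Phrase 3 begins with different material from phrase 1, making it contrasting.

contrasting double period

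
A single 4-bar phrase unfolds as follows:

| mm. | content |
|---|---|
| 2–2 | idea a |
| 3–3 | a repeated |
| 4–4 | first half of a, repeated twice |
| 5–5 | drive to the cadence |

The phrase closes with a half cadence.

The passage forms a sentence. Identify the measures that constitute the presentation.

The presentation of a sentence is the basic idea (m. 2) plus its repetition (measure 3); the presentation is therefore mm. 2-3.

measures 2–3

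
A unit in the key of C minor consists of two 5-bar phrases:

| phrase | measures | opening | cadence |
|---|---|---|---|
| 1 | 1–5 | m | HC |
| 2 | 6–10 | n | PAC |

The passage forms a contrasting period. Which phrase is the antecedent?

phrase 1

The phrase ending with the weaker cadence (half cadence) is the antecedent; the one ending more conclusively (perfect authentic cadence) is the consequent. The antecedent is phrase 1.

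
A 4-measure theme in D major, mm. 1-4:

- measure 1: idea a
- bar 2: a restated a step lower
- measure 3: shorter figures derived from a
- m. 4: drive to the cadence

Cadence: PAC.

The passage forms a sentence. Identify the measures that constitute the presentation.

measures 1–2

The presentation of a sentence is the basic idea (bar 1) plus its repetition (measure 2); the presentation is therefore mm. 1-2.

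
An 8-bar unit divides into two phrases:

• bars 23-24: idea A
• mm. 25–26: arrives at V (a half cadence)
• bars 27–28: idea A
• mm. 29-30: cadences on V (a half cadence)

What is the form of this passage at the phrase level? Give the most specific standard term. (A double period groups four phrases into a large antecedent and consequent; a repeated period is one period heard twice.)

Both phrases have the same opening (A) and the same cadence (half cadence): the second is a restatement, not a consequent, so this is a repeated phrase rather than a period.

repeated phrase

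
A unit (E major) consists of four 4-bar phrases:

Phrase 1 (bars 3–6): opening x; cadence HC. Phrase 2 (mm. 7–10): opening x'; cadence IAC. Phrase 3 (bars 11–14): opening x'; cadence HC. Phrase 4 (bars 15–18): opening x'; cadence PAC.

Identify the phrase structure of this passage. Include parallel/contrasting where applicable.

Four phrases in two halves: the first half (mm. 3-10) ends with an imperfect authentic cadence, the second (mm. 11–18) with a perfect authentic cadence — a large antecedent–consequent pair, i.e. a double period.
Phrase 3 begins with the same material as phrase 1, making it parallel.

parallel double period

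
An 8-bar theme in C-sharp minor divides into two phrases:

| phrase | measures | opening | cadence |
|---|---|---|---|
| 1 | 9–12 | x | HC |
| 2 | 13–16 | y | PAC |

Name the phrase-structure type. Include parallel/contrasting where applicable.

Phrase 1 ends with a half cadence (weaker) and phrase 2 with a perfect authentic cadence (stronger): antecedent + consequent = a period.
The two phrases open with different material (x / y), so the period is contrasting.

contrasting period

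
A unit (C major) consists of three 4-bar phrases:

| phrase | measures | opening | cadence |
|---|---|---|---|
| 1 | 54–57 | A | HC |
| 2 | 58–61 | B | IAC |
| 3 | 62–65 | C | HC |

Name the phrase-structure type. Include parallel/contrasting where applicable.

The final phrase closes with a half cadence, which is not stronger than the preceding imperfect authentic cadence; the 3 phrases lack an overall antecedent–consequent design and so form a phrase group.

phrase group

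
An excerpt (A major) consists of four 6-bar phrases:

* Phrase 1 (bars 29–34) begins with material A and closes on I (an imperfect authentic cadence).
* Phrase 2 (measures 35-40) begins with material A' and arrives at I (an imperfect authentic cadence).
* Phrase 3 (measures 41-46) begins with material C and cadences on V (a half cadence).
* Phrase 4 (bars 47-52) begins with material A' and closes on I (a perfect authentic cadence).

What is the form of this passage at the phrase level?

contrasting double period

Four phrases in two halves: the first half (measures 29–40) ends with an imperfect authentic cadence, the second (mm. 41–52) with a perfect authentic cadence — a large antecedent–consequent pair, i.e. a double period.
Phrase 3 begins with different material from phrase 1, making it contrasting.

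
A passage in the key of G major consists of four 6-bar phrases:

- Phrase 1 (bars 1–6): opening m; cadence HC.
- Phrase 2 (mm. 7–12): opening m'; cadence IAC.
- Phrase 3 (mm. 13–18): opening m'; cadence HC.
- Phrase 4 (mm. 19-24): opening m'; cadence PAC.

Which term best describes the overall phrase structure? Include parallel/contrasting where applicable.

Four phrases in two halves: the first half (bars 1–12) ends with an imperfect authentic cadence, the second (bars 13–24) with a perfect authentic cadence — a large antecedent–consequent pair, i.e. a double period.
Phrase 3 begins with the same material as phrase 1, making it parallel.

parallel double period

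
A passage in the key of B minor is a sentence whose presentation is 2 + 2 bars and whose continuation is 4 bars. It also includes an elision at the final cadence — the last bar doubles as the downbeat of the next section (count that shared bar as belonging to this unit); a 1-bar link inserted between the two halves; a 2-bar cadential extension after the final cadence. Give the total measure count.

Basic sentence: 2 + 2 + 4 = 8 bars.
8 (basic form) + 1 (link) + 2 (cadential extension) = 11.
The elision shares a bar with the next section but does not change this unit's count.

11 measures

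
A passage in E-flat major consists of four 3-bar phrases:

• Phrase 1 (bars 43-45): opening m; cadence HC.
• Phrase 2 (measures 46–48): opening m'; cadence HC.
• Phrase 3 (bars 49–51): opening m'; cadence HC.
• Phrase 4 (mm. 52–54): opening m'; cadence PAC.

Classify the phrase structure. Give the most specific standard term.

parallel double period

Four phrases in two halves: the first half (bars 43–48) ends with a half cadence, the second (bars 49-54) with a perfect authentic cadence — a large antecedent–consequent pair, i.e. a double period.
Phrase 3 begins with the same material as phrase 1, making it parallel.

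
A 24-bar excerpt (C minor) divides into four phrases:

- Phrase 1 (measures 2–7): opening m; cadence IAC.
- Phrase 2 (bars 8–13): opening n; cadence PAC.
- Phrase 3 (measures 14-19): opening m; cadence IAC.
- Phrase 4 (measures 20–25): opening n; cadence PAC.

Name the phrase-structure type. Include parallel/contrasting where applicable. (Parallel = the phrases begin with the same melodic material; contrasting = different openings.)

The cadence pattern IAC–PAC–IAC–PAC is weak–strong twice, and phrases 3–4 restate phrases 1–2: a period heard twice, not a double period (which would end weakly at phrase 2).

repeated period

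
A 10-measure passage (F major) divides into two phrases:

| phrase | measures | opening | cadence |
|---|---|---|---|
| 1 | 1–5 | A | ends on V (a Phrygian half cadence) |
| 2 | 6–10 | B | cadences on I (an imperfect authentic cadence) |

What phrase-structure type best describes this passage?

Phrase 1 ends with a Phrygian half cadence (weaker) and phrase 2 with an imperfect authentic cadence (stronger): antecedent + consequent = a period.
The two phrases open with different material (A / B), so the period is contrasting.

contrasting period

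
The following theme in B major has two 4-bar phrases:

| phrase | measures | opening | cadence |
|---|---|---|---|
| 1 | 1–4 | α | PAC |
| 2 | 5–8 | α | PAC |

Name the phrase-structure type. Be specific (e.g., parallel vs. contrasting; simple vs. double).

repeated phrase

Both phrases have the same opening (α) and the same cadence (perfect authentic cadence): the second is a restatement, not a consequent, so this is a repeated phrase rather than a period.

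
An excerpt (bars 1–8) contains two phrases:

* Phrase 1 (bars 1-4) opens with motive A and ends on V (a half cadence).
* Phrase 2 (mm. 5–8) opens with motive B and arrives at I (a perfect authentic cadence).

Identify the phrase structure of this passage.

Phrase 1 ends with a half cadence (weaker) and phrase 2 with a perfect authentic cadence (stronger): antecedent + consequent = a period.
The two phrases open with different material (A / B), so the period is contrasting.

contrasting period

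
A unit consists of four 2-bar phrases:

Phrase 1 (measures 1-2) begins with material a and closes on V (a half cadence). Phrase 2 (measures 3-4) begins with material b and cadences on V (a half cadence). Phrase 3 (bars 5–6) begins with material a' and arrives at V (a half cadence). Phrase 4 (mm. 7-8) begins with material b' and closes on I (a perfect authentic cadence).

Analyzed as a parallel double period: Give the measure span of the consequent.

In a double period the four phrases pair into a large antecedent (phrases 1–2, ending half cadence) and a large consequent (phrases 3–4, ending perfect authentic cadence). The consequent spans mm. 5-8.

measures 5–8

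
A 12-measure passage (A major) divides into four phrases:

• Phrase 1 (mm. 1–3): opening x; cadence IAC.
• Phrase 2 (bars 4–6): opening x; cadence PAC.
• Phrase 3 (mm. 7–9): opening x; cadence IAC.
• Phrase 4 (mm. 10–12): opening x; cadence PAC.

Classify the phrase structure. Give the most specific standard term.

The cadence pattern IAC–PAC–IAC–PAC is weak–strong twice, and phrases 3–4 restate phrases 1–2: a period heard twice, not a double period (which would end weakly at phrase 2).

repeated period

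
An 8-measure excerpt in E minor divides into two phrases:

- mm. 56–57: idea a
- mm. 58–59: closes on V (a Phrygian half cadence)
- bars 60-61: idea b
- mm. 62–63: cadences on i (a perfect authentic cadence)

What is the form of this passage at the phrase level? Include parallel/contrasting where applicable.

Phrase 1 ends with a Phrygian half cadence (weaker) and phrase 2 with a perfect authentic cadence (stronger): antecedent + consequent = a period.
The two phrases open with different material (a / b), so the period is contrasting.

contrasting period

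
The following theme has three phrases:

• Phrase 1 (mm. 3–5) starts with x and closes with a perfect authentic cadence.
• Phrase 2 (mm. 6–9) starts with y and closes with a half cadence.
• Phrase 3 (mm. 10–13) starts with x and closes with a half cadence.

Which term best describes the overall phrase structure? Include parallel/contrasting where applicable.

The final phrase closes with a half cadence, which is not stronger than the preceding half cadence; the 3 phrases lack an overall antecedent–consequent design and so form a phrase group.

phrase group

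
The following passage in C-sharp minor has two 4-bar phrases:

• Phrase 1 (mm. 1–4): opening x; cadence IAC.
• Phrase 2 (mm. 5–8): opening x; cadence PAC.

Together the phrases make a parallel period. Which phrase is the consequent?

phrase 2

The phrase ending with the weaker cadence (imperfect authentic cadence) is the antecedent; the one ending more conclusively (perfect authentic cadence) is the consequent. The consequent is phrase 2.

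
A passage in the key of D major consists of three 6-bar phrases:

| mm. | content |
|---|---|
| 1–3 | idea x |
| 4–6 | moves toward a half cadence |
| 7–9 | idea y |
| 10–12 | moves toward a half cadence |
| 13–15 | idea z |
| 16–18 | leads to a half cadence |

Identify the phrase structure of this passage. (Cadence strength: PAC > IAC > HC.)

The final phrase closes with a half cadence, which is not stronger than the preceding half cadence; the 3 phrases lack an overall antecedent–consequent design and so form a phrase group.

phrase group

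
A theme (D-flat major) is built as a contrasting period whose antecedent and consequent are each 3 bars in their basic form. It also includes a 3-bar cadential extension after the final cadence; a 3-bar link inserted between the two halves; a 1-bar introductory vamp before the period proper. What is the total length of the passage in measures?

13 measures

Basic contrasting period: 3 + 3 = 6 bars.
6 (basic form) + 3 (cadential extension) + 3 (link) + 1 (introduction) = 13.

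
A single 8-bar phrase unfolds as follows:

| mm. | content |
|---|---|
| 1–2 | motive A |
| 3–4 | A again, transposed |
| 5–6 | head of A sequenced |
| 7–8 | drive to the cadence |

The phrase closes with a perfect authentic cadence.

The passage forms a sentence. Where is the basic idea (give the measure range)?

The presentation of a sentence is the basic idea (mm. 1-2) plus its repetition (mm. 3–4); the basic idea is therefore mm. 1–2.

measures 1–2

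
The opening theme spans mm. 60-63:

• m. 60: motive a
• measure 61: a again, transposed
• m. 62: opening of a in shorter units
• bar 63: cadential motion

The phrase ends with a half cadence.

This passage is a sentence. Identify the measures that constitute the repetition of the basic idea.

The presentation of a sentence is the basic idea (measure 60) plus its repetition (m. 61); the repetition of the basic idea is therefore bar 61.

measures 61–61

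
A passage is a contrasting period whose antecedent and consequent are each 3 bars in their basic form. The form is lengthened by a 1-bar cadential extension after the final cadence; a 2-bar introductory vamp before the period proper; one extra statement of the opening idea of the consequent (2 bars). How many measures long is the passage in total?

11 measures

Basic contrasting period: 3 + 3 = 6 bars.
6 (basic form) + 1 (cadential extension) + 2 (introduction) + 2 (extra statement) = 11.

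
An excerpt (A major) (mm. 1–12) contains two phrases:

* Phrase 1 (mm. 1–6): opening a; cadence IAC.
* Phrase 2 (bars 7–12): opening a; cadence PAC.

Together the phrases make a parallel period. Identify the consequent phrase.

The phrase ending with the weaker cadence (imperfect authentic cadence) is the antecedent; the one ending more conclusively (perfect authentic cadence) is the consequent. The consequent is phrase 2.

phrase 2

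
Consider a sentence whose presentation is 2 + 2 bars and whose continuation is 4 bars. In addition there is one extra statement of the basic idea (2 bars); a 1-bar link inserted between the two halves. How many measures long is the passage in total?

11 measures

Basic sentence: 2 + 2 + 4 = 8 bars.
8 (basic form) + 2 (extra statement) + 1 (link) = 11.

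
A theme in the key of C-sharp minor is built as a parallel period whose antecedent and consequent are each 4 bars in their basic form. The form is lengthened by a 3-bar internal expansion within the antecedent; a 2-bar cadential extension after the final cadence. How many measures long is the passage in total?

13 measures

Basic parallel period: 4 + 4 = 8 bars.
8 (basic form) + 3 (internal expansion) + 2 (cadential extension) = 13.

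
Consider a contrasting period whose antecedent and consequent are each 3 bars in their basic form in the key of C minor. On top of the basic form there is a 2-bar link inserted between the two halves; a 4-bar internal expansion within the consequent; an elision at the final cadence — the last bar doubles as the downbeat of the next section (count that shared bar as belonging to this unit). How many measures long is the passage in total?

12 measures

Basic contrasting period: 3 + 3 = 6 bars.
6 (basic form) + 2 (link) + 4 (internal expansion) = 12.
The elision shares a bar with the next section but does not change this unit's count.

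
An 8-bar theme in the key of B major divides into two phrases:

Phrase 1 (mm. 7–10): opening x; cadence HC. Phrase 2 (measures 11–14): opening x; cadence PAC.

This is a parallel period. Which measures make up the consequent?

measures 11–14

The phrase ending with the weaker cadence (half cadence) is the antecedent; the one ending more conclusively (perfect authentic cadence) is the consequent. The consequent is measures 11–14.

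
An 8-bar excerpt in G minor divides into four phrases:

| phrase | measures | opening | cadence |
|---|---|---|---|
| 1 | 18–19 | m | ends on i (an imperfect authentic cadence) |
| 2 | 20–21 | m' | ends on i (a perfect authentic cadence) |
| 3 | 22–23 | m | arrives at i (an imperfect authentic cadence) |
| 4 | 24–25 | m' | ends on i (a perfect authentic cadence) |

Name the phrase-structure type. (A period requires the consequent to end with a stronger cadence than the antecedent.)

The cadence pattern IAC–PAC–IAC–PAC is weak–strong twice, and phrases 3–4 restate phrases 1–2: a period heard twice, not a double period (which would end weakly at phrase 2).

repeated period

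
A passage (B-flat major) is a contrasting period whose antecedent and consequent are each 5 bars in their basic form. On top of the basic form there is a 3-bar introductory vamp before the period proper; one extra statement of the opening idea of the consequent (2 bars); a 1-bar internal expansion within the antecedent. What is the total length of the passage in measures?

16 measures

Basic contrasting period: 5 + 5 = 10 bars.
10 (basic form) + 3 (introduction) + 2 (extra statement) + 1 (internal expansion) = 16.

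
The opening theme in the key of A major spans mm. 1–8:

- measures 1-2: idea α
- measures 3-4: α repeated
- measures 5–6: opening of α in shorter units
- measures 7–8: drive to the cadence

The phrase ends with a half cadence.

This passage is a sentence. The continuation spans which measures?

After the presentation (measures 1-4), the continuation covers the fragmentation through the cadence: mm. 5–8.

measures 5–8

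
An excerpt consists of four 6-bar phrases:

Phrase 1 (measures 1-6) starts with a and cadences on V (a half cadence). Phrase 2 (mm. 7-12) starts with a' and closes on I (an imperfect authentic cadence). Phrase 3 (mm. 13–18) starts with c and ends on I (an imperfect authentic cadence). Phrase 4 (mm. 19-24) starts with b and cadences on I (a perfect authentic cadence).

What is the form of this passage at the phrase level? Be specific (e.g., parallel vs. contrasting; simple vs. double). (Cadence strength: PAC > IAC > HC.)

contrasting double period

Four phrases in two halves: the first half (mm. 1–12) ends with an imperfect authentic cadence, the second (bars 13–24) with a perfect authentic cadence — a large antecedent–consequent pair, i.e. a double period.
Phrase 3 begins with different material from phrase 1, making it contrasting.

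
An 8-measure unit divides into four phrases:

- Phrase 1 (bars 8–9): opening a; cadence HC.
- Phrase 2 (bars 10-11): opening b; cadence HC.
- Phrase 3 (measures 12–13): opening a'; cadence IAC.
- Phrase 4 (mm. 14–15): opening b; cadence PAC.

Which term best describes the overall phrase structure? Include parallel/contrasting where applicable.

Four phrases in two halves: the first half (mm. 8–11) ends with a half cadence, the second (measures 12-15) with a perfect authentic cadence — a large antecedent–consequent pair, i.e. a double period.
Phrase 3 begins with the same material as phrase 1, making it parallel.

parallel double period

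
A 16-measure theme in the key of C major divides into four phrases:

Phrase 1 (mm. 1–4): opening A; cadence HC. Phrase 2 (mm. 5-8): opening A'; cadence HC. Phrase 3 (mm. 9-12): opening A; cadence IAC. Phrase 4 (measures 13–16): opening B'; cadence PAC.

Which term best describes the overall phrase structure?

parallel double period

Four phrases in two halves: the first half (mm. 1-8) ends with a half cadence, the second (mm. 9-16) with a perfect authentic cadence — a large antecedent–consequent pair, i.e. a double period.
Phrase 3 begins with the same material as phrase 1, making it parallel.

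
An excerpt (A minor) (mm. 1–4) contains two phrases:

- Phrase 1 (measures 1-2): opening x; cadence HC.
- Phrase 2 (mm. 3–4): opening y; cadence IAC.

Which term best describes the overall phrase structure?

contrasting period

Phrase 1 ends with a half cadence (weaker) and phrase 2 with an imperfect authentic cadence (stronger): antecedent + consequent = a period.
The two phrases open with different material (x / y), so the period is contrasting.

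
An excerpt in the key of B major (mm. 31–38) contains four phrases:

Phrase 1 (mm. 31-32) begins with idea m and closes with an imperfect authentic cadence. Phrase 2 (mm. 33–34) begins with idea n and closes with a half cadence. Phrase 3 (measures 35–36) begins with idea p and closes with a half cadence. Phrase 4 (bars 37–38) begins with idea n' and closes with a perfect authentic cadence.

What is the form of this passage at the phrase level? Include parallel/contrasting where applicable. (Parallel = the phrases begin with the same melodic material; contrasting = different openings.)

Four phrases in two halves: the first half (mm. 31–34) ends with a half cadence, the second (mm. 35-38) with a perfect authentic cadence — a large antecedent–consequent pair, i.e. a double period.
Phrase 3 begins with different material from phrase 1, making it contrasting.

contrasting double period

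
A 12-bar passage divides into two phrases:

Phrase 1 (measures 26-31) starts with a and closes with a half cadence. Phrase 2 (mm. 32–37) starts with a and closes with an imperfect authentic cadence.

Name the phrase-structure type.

Phrase 1 ends with a half cadence (weaker) and phrase 2 with an imperfect authentic cadence (stronger): antecedent + consequent = a period.
The two phrases open with the same material (a / a), so the period is parallel.

parallel period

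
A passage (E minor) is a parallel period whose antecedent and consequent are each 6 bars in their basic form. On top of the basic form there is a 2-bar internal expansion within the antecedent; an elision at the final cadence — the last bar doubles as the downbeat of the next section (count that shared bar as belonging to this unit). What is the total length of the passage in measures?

14 measures

Basic parallel period: 6 + 6 = 12 bars.
12 (basic form) + 2 (internal expansion) = 14.
The elision shares a bar with the next section but does not change this unit's count.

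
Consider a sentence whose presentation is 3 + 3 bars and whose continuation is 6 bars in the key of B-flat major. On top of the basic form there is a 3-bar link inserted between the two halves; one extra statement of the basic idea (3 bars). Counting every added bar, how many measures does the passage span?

18 measures

Basic sentence: 3 + 3 + 6 = 12 bars.
12 (basic form) + 3 (link) + 3 (extra statement) = 18.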